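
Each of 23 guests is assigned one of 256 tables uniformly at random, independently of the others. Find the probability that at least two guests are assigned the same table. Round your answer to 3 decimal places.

0.639

It's easier to compute the probability that all 23 are distinct.
P(all distinct) = 256/256 · 255/256 · ··· · 234/256 ≈ 0.361.
So the probability of at least one match is 1 − 0.361 = 0.639.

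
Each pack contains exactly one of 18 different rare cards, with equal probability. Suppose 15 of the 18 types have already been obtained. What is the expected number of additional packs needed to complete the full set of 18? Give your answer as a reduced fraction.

33

Starting from 15 distinct types, each trial gives a new one with probability (18−i)/18 when i types are held, so the wait for the next new type is 18/(18−i).
E = 18/3 + 18/2 + 18/1 = 33.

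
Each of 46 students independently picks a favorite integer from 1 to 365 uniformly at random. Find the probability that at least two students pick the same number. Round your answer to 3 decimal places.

0.948

It's easier to compute the probability that all 46 are distinct.
P(all distinct) = 365/365 · 364/365 · ··· · 320/365 ≈ 0.052.
So the probability of at least one match is 1 − 0.052 = 0.948.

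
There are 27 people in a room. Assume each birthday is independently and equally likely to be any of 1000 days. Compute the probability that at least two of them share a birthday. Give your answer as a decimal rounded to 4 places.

0.2982

It's easier to compute the probability that all 27 are distinct.
P(all distinct) = 1000/1000 · 999/1000 · ··· · 974/1000 ≈ 0.7018.
So the probability of at least one match is 1 − 0.7018 = 0.2982.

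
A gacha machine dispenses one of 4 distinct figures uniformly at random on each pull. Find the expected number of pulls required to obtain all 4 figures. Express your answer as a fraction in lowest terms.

After i distinct types are collected, each trial gives a new one with probability (4−i)/4, so the expected wait for the next new type is 4/(4−i).
E = 4/4 + 4/3 + 4/2 + 4/1 = 25/3.

25/3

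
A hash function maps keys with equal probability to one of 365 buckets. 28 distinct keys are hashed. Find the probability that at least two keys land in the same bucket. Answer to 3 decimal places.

It's easier to compute the probability that all 28 are distinct.
P(all distinct) = 365/365 · 364/365 · ··· · 338/365 ≈ 0.346.
So the probability of at least one match is 1 − 0.346 = 0.654.

0.654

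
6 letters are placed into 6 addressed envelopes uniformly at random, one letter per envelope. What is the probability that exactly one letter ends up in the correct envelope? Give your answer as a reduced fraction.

11/30

Choose which one is fixed: C(6,1) = 6 ways.
The remaining 5 must have no fixed point: D(5) = 44.
P = 6·44/720 = 11/30.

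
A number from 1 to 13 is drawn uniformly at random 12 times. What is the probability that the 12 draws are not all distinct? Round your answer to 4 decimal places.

P(all 12 different) = 13/13 · 12/13 · ··· · 2/13 ≈ 0.0003.
P(at least two equal) = 1 − 0.0003 = 0.9997.

0.9997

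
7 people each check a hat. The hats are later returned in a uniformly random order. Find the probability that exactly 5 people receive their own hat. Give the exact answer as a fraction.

Choose which 5 of the 7 are fixed: C(7,5) = 21 ways.
The remaining 2 must have no fixed point: D(2) = 1.
P = 21·1/5040 = 1/240.

1/240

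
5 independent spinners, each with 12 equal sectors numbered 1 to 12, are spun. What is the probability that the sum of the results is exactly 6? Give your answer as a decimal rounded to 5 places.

There are 12^5 = 248832 equally likely outcomes.
The number of ordered 5-tuples from {1,…,12} summing to 6 is 5.
P(sum = 6) = 5/248832 ≈ 0.00002.

0.00002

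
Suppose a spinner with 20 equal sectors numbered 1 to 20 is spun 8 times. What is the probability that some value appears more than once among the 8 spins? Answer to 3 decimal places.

0.802

P(all 8 different) = 20/20 · 19/20 · ··· · 13/20 ≈ 0.198.
P(at least two equal) = 1 − 0.198 = 0.802.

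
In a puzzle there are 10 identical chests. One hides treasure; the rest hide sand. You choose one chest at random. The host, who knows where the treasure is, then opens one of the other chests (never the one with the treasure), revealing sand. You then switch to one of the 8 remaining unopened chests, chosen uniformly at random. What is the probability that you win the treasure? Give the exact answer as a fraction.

9/80

Your original chest holds the treasure with probability 1/10, so the other 9 collectively hold it with probability 9/10.
The host can always find an empty chest to open, so this doesn't change that 9/10; it is now spread over the 8 remaining unopened chests.
P(win by switching) = (9/10) · (1/8) = 9/80.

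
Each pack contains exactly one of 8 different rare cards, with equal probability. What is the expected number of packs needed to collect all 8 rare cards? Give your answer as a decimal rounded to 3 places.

21.743

After i distinct types are collected, each trial gives a new one with probability (8−i)/8, so the expected wait for the next new type is 8/(8−i).
E = 8/8 + 8/7 + 8/6 + 8/5 + 8/4 + 8/3 + 8/2 + 8/1 = 761/35 ≈ 21.743.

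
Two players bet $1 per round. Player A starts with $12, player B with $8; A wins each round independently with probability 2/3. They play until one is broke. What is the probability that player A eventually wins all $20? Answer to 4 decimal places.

0.9998

Let r = q/p = (1/3)/(2/3) = 1/2. The recurrence P(i) = p·P(i+1) + q·P(i−1) with P(0)=0, P(20)=1 gives P(i) = (1 − r^i)/(1 − r^20).
P(12) = (1 − (1/2)^12) / (1 − (1/2)^20) = 69888/69905 ≈ 0.9998.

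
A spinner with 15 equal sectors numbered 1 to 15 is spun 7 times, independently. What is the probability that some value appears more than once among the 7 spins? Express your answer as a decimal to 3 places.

P(all 7 different) = 15/15 · 14/15 · ··· · 9/15 ≈ 0.190.
P(at least two equal) = 1 − 0.190 = 0.810.

0.810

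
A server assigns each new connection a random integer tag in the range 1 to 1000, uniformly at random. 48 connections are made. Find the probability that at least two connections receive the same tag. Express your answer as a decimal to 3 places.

0.682

It's easier to compute the probability that all 48 are distinct.
P(all distinct) = 1000/1000 · 999/1000 · ··· · 953/1000 ≈ 0.318.
So the probability of at least one match is 1 − 0.318 = 0.682.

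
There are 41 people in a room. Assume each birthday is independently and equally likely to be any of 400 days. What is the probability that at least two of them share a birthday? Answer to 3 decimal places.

It's easier to compute the probability that all 41 are distinct.
P(all distinct) = 400/400 · 399/400 · ··· · 360/400 ≈ 0.120.
So the probability of at least one match is 1 − 0.120 = 0.880.

0.880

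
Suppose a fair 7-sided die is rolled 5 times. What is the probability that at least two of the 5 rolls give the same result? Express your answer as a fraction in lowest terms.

2041/2401

P(all 5 different) = 7/7 · 6/7 · ··· · 3/7 = 360/2401.
P(at least two equal) = 1 − 360/2401 = 2041/2401.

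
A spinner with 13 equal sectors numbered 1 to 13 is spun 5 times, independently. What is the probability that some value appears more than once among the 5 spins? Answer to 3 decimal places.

P(all 5 different) = 13/13 · 12/13 · ··· · 9/13 ≈ 0.416.
P(at least two equal) = 1 − 0.416 = 0.584.

0.584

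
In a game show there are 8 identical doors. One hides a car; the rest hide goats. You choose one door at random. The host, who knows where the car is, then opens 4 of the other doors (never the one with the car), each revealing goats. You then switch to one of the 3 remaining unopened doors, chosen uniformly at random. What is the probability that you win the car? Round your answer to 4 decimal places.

Your original door holds the car with probability 1/8, so the other 7 collectively hold it with probability 7/8.
The host can always find 4 empty doors to open, so the reveals don't change that 7/8; it is now spread over the 3 remaining unopened doors.
P(win by switching) = (7/8) · (1/3) = 7/24 ≈ 0.2917.

0.2917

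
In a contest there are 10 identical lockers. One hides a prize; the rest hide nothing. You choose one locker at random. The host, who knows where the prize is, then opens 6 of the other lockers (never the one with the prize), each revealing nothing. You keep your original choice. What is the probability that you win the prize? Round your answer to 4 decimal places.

0.1000

The host can always open 6 empty lockers regardless of your choice, so the reveals give no information about your original locker.
P(win by staying) = 1/10 ≈ 0.1000.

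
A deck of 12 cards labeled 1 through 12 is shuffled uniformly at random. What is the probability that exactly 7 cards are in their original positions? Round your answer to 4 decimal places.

0.0001

Choose which 7 of the 12 are fixed: C(12,7) = 792 ways.
The remaining 5 must have no fixed point: D(5) = 44.
P = 792·44/479001600 = 11/151200 ≈ 0.0001.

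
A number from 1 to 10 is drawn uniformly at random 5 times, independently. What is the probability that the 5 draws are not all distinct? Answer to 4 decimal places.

0.6976

P(all 5 different) = 10/10 · 9/10 · ··· · 6/10 ≈ 0.3024.
P(at least two equal) = 1 − 0.3024 = 0.6976.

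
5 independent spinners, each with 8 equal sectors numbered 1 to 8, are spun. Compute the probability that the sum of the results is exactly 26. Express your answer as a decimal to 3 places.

There are 8^5 = 32768 equally likely outcomes.
The number of ordered 5-tuples from {1,…,8} summing to 26 is 2010.
P(sum = 26) = 2010/32768 = 1005/16384 ≈ 0.061.

0.061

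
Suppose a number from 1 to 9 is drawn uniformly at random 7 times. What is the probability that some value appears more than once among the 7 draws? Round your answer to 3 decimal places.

0.962

P(all 7 different) = 9/9 · 8/9 · ··· · 3/9 ≈ 0.038.
P(at least two equal) = 1 − 0.038 = 0.962.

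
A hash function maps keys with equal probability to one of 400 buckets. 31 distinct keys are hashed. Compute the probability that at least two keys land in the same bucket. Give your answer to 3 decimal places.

It's easier to compute the probability that all 31 are distinct.
P(all distinct) = 400/400 · 399/400 · ··· · 370/400 ≈ 0.303.
So the probability of at least one match is 1 − 0.303 = 0.697.

0.697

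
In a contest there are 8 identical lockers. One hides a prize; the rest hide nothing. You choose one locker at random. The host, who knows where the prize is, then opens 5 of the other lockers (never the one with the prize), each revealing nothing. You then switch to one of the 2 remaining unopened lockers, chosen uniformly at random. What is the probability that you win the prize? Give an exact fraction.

7/16

Your original locker holds the prize with probability 1/8, so the other 7 collectively hold it with probability 7/8.
The host can always find 5 empty lockers to open, so the reveals don't change that 7/8; it is now spread over the 2 remaining unopened lockers.
P(win by switching) = (7/8) · (1/2) = 7/16.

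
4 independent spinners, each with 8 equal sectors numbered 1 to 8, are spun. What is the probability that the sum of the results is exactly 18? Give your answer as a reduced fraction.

43/512

There are 8^4 = 4096 equally likely outcomes.
The number of ordered 4-tuples from {1,…,8} summing to 18 is 344.
P(sum = 18) = 344/4096 = 43/512.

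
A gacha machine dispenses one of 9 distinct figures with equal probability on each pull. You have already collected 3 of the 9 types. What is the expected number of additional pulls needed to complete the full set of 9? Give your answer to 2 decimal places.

22.05

Starting from 3 distinct types, each trial gives a new one with probability (9−i)/9 when i types are held, so the wait for the next new type is 9/(9−i).
E = 9/6 + 9/5 + 9/4 + 9/3 + 9/2 + 9/1 = 441/20 ≈ 22.05.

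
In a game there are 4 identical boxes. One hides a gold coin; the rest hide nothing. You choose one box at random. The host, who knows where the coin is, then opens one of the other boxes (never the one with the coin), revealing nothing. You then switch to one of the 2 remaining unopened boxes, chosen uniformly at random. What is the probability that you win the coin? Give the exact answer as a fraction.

Your original box holds the coin with probability 1/4, so the other 3 collectively hold it with probability 3/4.
The host can always find an empty box to open, so this doesn't change that 3/4; it is now spread over the 2 remaining unopened boxes.
P(win by switching) = (3/4) · (1/2) = 3/8.

3/8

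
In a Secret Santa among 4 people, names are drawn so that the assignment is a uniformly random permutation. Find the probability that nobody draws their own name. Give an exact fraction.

This is the derangement probability: permutations of 4 with no fixed point.
D(4) = 4! · (1 − 1/1! + 1/2! − ··· + (−1)^4/4!) = 9.
P = 9/24 = 3/8.

3/8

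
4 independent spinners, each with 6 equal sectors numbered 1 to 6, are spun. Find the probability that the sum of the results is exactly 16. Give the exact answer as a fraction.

There are 6^4 = 1296 equally likely outcomes.
The number of ordered 4-tuples from {1,…,6} summing to 16 is 125.
P(sum = 16) = 125/1296.

125/1296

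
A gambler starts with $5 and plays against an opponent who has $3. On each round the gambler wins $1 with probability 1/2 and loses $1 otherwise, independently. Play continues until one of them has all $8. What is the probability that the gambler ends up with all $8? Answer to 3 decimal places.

With a fair step, P(i) = ½P(i−1) + ½P(i+1) with P(0)=0, P(8)=1 has the linear solution P(i) = i/8.
P(5) = 5/8 ≈ 0.625.

0.625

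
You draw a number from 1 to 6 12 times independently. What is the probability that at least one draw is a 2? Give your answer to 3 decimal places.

P(no draw is a 2) = (5/6)^12 ≈ 0.112.
P(at least one) = 1 − 0.112 = 0.888.

0.888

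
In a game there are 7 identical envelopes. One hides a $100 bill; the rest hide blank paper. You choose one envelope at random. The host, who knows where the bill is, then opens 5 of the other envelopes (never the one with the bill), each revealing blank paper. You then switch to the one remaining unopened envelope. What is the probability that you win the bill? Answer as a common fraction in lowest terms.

6/7

Your original envelope holds the bill with probability 1/7, so the other 6 collectively hold it with probability 6/7.
The host can always find 5 empty envelopes to open, so the reveals don't change that 6/7; it is now spread over the 1 remaining unopened envelope.
P(win by switching) = (6/7) · (1/1) = 6/7.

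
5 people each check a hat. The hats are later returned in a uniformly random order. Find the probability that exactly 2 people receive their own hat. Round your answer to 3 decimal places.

Choose which 2 of the 5 are fixed: C(5,2) = 10 ways.
The remaining 3 must have no fixed point: D(3) = 2.
P = 10·2/120 = 1/6 ≈ 0.167.

0.167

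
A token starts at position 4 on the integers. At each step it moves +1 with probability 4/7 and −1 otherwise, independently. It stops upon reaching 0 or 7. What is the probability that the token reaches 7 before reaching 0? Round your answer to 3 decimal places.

Let r = q/p = (3/7)/(4/7) = 3/4. The recurrence P(i) = p·P(i+1) + q·P(i−1) with P(0)=0, P(7)=1 gives P(i) = (1 − r^i)/(1 − r^7).
P(4) = (1 − (3/4)^4) / (1 − (3/4)^7) = 11200/14197 ≈ 0.789.

0.789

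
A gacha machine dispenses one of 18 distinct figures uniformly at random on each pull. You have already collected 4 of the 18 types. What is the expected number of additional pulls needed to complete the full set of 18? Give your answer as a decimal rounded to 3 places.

58.528

Starting from 4 distinct types, each trial gives a new one with probability (18−i)/18 when i types are held, so the wait for the next new type is 18/(18−i).
E = 18/14 + 18/13 + 18/12 + 18/11 + 18/10 + 18/9 + 18/8 + 18/7 + 18/6 + 18/5 + 18/4 + 18/3 + 18/2 + 18/1 = 1171733/20020 ≈ 58.528.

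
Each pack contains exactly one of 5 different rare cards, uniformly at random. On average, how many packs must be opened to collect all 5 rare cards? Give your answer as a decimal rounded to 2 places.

After i distinct types are collected, each trial gives a new one with probability (5−i)/5, so the expected wait for the next new type is 5/(5−i).
E = 5/5 + 5/4 + 5/3 + 5/2 + 5/1 = 137/12 ≈ 11.42.

11.42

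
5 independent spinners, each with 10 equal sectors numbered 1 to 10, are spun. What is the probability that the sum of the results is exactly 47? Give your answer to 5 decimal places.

0.00035

There are 10^5 = 100000 equally likely outcomes.
The number of ordered 5-tuples from {1,…,10} summing to 47 is 35.
P(sum = 47) = 35/100000 = 7/20000 ≈ 0.00035.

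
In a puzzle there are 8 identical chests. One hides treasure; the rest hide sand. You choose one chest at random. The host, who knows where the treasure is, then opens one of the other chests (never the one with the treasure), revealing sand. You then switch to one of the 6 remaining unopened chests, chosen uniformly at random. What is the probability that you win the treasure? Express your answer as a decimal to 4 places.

Your original chest holds the treasure with probability 1/8, so the other 7 collectively hold it with probability 7/8.
The host can always find an empty chest to open, so this doesn't change that 7/8; it is now spread over the 6 remaining unopened chests.
P(win by switching) = (7/8) · (1/6) = 7/48 ≈ 0.1458.

0.1458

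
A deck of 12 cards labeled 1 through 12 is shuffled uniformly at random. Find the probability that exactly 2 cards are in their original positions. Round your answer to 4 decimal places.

0.1839

Choose which 2 of the 12 are fixed: C(12,2) = 66 ways.
The remaining 10 must have no fixed point: D(10) = 1334961.
P = 66·1334961/479001600 = 16481/89600 ≈ 0.1839.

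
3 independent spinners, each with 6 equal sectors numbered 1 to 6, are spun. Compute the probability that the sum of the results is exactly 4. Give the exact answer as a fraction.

There are 6^3 = 216 equally likely outcomes.
The number of ordered 3-tuples from {1,…,6} summing to 4 is 3.
P(sum = 4) = 3/216 = 1/72.

1/72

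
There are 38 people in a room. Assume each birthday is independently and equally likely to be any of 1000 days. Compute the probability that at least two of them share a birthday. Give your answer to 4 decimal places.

It's easier to compute the probability that all 38 are distinct.
P(all distinct) = 1000/1000 · 999/1000 · ··· · 963/1000 ≈ 0.4907.
So the probability of at least one match is 1 − 0.4907 = 0.5093.

0.5093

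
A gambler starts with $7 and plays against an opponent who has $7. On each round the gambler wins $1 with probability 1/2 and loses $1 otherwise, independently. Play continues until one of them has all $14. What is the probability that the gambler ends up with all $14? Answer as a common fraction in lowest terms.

With a fair step, P(i) = ½P(i−1) + ½P(i+1) with P(0)=0, P(14)=1 has the linear solution P(i) = i/14.
P(7) = 7/14 = 1/2.

1/2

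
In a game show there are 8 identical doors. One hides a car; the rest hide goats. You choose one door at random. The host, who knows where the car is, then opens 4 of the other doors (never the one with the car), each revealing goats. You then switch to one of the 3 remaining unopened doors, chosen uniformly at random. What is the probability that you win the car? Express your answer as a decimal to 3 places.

Your original door holds the car with probability 1/8, so the other 7 collectively hold it with probability 7/8.
The host can always find 4 empty doors to open, so the reveals don't change that 7/8; it is now spread over the 3 remaining unopened doors.
P(win by switching) = (7/8) · (1/3) = 7/24 ≈ 0.292.

0.292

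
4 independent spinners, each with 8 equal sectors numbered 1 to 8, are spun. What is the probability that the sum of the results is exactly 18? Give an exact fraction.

43/512

There are 8^4 = 4096 equally likely outcomes.
The number of ordered 4-tuples from {1,…,8} summing to 18 is 344.
P(sum = 18) = 344/4096 = 43/512.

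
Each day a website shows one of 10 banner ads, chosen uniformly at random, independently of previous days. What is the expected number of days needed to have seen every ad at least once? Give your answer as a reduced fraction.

After i distinct types are collected, each trial gives a new one with probability (10−i)/10, so the expected wait for the next new type is 10/(10−i).
E = 10/10 + 10/9 + 10/8 + 10/7 + 10/6 + 10/5 + 10/4 + 10/3 + 10/2 + 10/1 = 7381/252.

7381/252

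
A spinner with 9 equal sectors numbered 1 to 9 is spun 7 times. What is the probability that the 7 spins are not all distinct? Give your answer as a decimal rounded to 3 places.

0.962

P(all 7 different) = 9/9 · 8/9 · ··· · 3/9 ≈ 0.038.
P(at least two equal) = 1 − 0.038 = 0.962.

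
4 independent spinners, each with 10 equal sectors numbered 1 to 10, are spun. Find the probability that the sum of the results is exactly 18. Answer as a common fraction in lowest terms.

27/500

There are 10^4 = 10000 equally likely outcomes.
The number of ordered 4-tuples from {1,…,10} summing to 18 is 540.
P(sum = 18) = 540/10000 = 27/500.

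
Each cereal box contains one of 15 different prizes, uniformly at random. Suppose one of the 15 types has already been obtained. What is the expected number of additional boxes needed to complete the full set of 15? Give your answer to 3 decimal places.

48.773

Starting from 1 distinct type, each trial gives a new one with probability (15−i)/15 when i types are held, so the wait for the next new type is 15/(15−i).
E = 15/14 + 15/13 + 15/12 + 15/11 + 15/10 + 15/9 + 15/8 + 15/7 + 15/6 + 15/5 + 15/4 + 15/3 + 15/2 + 15/1 = 1171733/24024 ≈ 48.773.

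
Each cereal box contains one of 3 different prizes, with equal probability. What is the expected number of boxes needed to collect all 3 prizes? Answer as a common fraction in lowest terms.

11/2

After i distinct types are collected, each trial gives a new one with probability (3−i)/3, so the expected wait for the next new type is 3/(3−i).
E = 3/3 + 3/2 + 3/1 = 11/2.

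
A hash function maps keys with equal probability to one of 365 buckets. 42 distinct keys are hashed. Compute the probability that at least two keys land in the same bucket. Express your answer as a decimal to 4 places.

It's easier to compute the probability that all 42 are distinct.
P(all distinct) = 365/365 · 364/365 · ··· · 324/365 ≈ 0.0860.
So the probability of at least one match is 1 − 0.0860 = 0.9140.

0.9140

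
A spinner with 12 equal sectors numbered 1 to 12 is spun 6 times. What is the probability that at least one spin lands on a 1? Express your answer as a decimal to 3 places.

P(no spin lands on a 1) = (11/12)^6 ≈ 0.593.
P(at least one) = 1 − 0.593 = 0.407.

0.407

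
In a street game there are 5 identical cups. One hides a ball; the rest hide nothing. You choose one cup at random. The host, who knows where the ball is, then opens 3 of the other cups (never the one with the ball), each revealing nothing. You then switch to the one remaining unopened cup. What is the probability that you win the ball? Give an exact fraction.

4/5

Your original cup holds the ball with probability 1/5, so the other 4 collectively hold it with probability 4/5.
The host can always find 3 empty cups to open, so the reveals don't change that 4/5; it is now spread over the 1 remaining unopened cup.
P(win by switching) = (4/5) · (1/1) = 4/5.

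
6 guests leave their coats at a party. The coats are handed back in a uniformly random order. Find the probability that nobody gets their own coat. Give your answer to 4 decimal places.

This is the derangement probability: permutations of 6 with no fixed point.
D(6) = 6! · (1 − 1/1! + 1/2! − ··· + (−1)^6/6!) = 265.
P = 265/720 = 53/144 ≈ 0.3681.

0.3681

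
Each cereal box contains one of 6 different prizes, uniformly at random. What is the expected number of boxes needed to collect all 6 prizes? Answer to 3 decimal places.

After i distinct types are collected, each trial gives a new one with probability (6−i)/6, so the expected wait for the next new type is 6/(6−i).
E = 6/6 + 6/5 + 6/4 + 6/3 + 6/2 + 6/1 = 147/10 ≈ 14.700.

14.700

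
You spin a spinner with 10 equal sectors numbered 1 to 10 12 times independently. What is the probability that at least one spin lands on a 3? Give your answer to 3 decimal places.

0.718

P(no spin lands on a 3) = (9/10)^12 ≈ 0.282.
P(at least one) = 1 − 0.282 = 0.718.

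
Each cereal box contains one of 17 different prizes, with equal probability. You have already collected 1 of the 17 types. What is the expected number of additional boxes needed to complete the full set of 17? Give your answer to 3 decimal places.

Starting from 1 distinct type, each trial gives a new one with probability (17−i)/17 when i types are held, so the wait for the next new type is 17/(17−i).
E = 17/16 + 17/15 + 17/14 + 17/13 + 17/12 + 17/11 + 17/10 + 17/9 + 17/8 + 17/7 + 17/6 + 17/5 + 17/4 + 17/3 + 17/2 + 17/1 = 41421503/720720 ≈ 57.472.

57.472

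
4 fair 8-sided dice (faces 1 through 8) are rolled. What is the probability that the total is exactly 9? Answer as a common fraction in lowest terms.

7/512

There are 8^4 = 4096 equally likely outcomes.
The number of ordered 4-tuples from {1,…,8} summing to 9 is 56.
P(sum = 9) = 56/4096 = 7/512.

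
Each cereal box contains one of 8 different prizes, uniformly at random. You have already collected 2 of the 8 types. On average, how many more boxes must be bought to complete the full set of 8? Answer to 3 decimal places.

19.600

Starting from 2 distinct types, each trial gives a new one with probability (8−i)/8 when i types are held, so the wait for the next new type is 8/(8−i).
E = 8/6 + 8/5 + 8/4 + 8/3 + 8/2 + 8/1 = 98/5 ≈ 19.600.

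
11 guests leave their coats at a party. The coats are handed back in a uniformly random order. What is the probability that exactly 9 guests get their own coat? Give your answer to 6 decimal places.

0.000001

Choose which 9 of the 11 are fixed: C(11,9) = 55 ways.
The remaining 2 must have no fixed point: D(2) = 1.
P = 55·1/39916800 = 1/725760 ≈ 0.000001.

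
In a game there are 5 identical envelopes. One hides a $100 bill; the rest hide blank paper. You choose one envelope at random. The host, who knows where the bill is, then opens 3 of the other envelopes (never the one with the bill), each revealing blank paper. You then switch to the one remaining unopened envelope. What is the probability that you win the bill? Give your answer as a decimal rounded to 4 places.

0.8000

Your original envelope holds the bill with probability 1/5, so the other 4 collectively hold it with probability 4/5.
The host can always find 3 empty envelopes to open, so the reveals don't change that 4/5; it is now spread over the 1 remaining unopened envelope.
P(win by switching) = (4/5) · (1/1) = 4/5 ≈ 0.8000.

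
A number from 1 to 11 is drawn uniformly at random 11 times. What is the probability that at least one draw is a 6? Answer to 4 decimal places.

P(no draw is a 6) = (10/11)^11 ≈ 0.3505.
P(at least one) = 1 − 0.3505 = 0.6495.

0.6495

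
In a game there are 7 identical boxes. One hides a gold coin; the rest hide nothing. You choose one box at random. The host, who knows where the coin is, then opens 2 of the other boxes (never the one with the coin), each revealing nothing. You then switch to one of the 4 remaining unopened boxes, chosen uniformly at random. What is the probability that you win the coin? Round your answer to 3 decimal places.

0.214

Your original box holds the coin with probability 1/7, so the other 6 collectively hold it with probability 6/7.
The host can always find 2 empty boxes to open, so the reveals don't change that 6/7; it is now spread over the 4 remaining unopened boxes.
P(win by switching) = (6/7) · (1/4) = 3/14 ≈ 0.214.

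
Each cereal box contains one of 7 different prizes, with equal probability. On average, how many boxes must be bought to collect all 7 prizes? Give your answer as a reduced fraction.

363/20

After i distinct types are collected, each trial gives a new one with probability (7−i)/7, so the expected wait for the next new type is 7/(7−i).
E = 7/7 + 7/6 + 7/5 + 7/4 + 7/3 + 7/2 + 7/1 = 363/20.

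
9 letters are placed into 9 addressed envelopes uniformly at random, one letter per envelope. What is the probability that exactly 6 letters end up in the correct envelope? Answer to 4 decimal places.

0.0005

Choose which 6 of the 9 are fixed: C(9,6) = 84 ways.
The remaining 3 must have no fixed point: D(3) = 2.
P = 84·2/362880 = 1/2160 ≈ 0.0005.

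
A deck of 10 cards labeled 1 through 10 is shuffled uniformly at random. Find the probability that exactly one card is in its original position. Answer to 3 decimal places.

0.368

Choose which one is fixed: C(10,1) = 10 ways.
The remaining 9 must have no fixed point: D(9) = 133496.
P = 10·133496/3628800 = 16687/45360 ≈ 0.368.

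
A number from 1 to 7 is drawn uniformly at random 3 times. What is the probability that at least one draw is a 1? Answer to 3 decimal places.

P(no draw is a 1) = (6/7)^3 ≈ 0.630.
P(at least one) = 1 − 0.630 = 0.370.

0.370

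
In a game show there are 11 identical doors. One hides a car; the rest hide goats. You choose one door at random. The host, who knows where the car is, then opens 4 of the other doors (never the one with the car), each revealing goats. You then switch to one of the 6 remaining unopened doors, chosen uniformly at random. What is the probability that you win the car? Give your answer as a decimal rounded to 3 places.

Your original door holds the car with probability 1/11, so the other 10 collectively hold it with probability 10/11.
The host can always find 4 empty doors to open, so the reveals don't change that 10/11; it is now spread over the 6 remaining unopened doors.
P(win by switching) = (10/11) · (1/6) = 5/33 ≈ 0.152.

0.152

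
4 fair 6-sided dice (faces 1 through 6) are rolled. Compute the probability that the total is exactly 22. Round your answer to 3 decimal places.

There are 6^4 = 1296 equally likely outcomes.
The number of ordered 4-tuples from {1,…,6} summing to 22 is 10.
P(sum = 22) = 10/1296 = 5/648 ≈ 0.008.

0.008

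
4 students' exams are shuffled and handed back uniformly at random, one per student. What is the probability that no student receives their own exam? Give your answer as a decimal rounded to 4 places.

0.3750

This is the derangement probability: permutations of 4 with no fixed point.
D(4) = 4! · (1 − 1/1! + 1/2! − ··· + (−1)^4/4!) = 9.
P = 9/24 = 3/8 ≈ 0.3750.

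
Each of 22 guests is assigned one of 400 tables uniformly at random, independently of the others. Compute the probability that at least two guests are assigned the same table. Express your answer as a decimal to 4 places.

It's easier to compute the probability that all 22 are distinct.
P(all distinct) = 400/400 · 399/400 · ··· · 379/400 ≈ 0.5554.
So the probability of at least one match is 1 − 0.5554 = 0.4446.

0.4446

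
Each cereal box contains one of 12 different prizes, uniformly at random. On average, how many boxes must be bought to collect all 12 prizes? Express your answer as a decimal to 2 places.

37.24

After i distinct types are collected, each trial gives a new one with probability (12−i)/12, so the expected wait for the next new type is 12/(12−i).
E = 12/12 + 12/11 + 12/10 + 12/9 + 12/8 + 12/7 + 12/6 + 12/5 + 12/4 + 12/3 + 12/2 + 12/1 = 86021/2310 ≈ 37.24.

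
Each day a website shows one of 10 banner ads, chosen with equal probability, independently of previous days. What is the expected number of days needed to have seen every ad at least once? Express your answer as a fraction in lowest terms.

7381/252

After i distinct types are collected, each trial gives a new one with probability (10−i)/10, so the expected wait for the next new type is 10/(10−i).
E = 10/10 + 10/9 + 10/8 + 10/7 + 10/6 + 10/5 + 10/4 + 10/3 + 10/2 + 10/1 = 7381/252.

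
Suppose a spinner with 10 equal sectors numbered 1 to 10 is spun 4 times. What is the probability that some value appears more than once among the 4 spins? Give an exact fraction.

P(all 4 different) = 10/10 · 9/10 · ··· · 7/10 = 63/125.
P(at least two equal) = 1 − 63/125 = 62/125.

62/125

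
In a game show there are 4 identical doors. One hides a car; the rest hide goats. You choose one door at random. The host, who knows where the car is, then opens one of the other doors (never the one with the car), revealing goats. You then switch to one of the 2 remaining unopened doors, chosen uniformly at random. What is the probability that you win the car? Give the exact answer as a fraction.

Your original door holds the car with probability 1/4, so the other 3 collectively hold it with probability 3/4.
The host can always find an empty door to open, so this doesn't change that 3/4; it is now spread over the 2 remaining unopened doors.
P(win by switching) = (3/4) · (1/2) = 3/8.

3/8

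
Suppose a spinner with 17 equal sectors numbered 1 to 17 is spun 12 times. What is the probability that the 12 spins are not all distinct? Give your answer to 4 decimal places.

0.9949

P(all 12 different) = 17/17 · 16/17 · ··· · 6/17 ≈ 0.0051.
P(at least two equal) = 1 − 0.0051 = 0.9949.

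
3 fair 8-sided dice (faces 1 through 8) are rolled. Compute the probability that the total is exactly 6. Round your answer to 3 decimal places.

0.020

There are 8^3 = 512 equally likely outcomes.
The number of ordered 3-tuples from {1,…,8} summing to 6 is 10.
P(sum = 6) = 10/512 = 5/256 ≈ 0.020.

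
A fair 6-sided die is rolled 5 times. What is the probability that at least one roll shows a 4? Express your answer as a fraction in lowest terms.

4651/7776

P(no roll shows a 4) = (5/6)^5 = 3125/7776.
P(at least one) = 1 − 3125/7776 = 4651/7776.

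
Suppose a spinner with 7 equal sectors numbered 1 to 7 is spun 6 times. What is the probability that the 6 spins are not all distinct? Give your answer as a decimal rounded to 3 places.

P(all 6 different) = 7/7 · 6/7 · ··· · 2/7 ≈ 0.043.
P(at least two equal) = 1 − 0.043 = 0.957.

0.957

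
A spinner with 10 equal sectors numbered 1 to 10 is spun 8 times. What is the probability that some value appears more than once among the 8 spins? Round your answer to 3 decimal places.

0.982

P(all 8 different) = 10/10 · 9/10 · ··· · 3/10 ≈ 0.018.
P(at least two equal) = 1 − 0.018 = 0.982.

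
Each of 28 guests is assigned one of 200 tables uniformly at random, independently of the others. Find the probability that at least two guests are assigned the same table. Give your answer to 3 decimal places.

It's easier to compute the probability that all 28 are distinct.
P(all distinct) = 200/200 · 199/200 · ··· · 173/200 ≈ 0.138.
So the probability of at least one match is 1 − 0.138 = 0.862.

0.862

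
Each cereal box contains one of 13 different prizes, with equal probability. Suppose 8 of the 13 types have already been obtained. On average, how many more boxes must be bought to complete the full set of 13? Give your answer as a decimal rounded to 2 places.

29.68

Starting from 8 distinct types, each trial gives a new one with probability (13−i)/13 when i types are held, so the wait for the next new type is 13/(13−i).
E = 13/5 + 13/4 + 13/3 + 13/2 + 13/1 = 1781/60 ≈ 29.68.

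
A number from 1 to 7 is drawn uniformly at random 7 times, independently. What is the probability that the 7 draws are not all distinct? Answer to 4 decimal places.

P(all 7 different) = 7/7 · 6/7 · ··· · 1/7 ≈ 0.0061.
P(at least two equal) = 1 − 0.0061 = 0.9939.

0.9939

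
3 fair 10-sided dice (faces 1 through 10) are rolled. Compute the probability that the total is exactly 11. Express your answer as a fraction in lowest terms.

9/200

There are 10^3 = 1000 equally likely outcomes.
The number of ordered 3-tuples from {1,…,10} summing to 11 is 45.
P(sum = 11) = 45/1000 = 9/200.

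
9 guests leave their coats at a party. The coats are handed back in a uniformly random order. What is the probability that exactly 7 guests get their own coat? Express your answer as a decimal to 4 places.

0.0001

Choose which 7 of the 9 are fixed: C(9,7) = 36 ways.
The remaining 2 must have no fixed point: D(2) = 1.
P = 36·1/362880 = 1/10080 ≈ 0.0001.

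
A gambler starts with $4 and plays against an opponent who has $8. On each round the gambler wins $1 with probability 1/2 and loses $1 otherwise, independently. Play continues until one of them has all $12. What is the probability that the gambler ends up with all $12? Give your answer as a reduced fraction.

With a fair step, P(i) = ½P(i−1) + ½P(i+1) with P(0)=0, P(12)=1 has the linear solution P(i) = i/12.
P(4) = 4/12 = 1/3.

1/3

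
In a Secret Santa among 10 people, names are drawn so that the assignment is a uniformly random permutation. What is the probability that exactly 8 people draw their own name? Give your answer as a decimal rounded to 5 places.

Choose which 8 of the 10 are fixed: C(10,8) = 45 ways.
The remaining 2 must have no fixed point: D(2) = 1.
P = 45·1/3628800 = 1/80640 ≈ 0.00001.

0.00001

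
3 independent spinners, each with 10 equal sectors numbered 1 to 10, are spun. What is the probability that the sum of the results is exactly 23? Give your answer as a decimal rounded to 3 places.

There are 10^3 = 1000 equally likely outcomes.
The number of ordered 3-tuples from {1,…,10} summing to 23 is 36.
P(sum = 23) = 36/1000 = 9/250 ≈ 0.036.

0.036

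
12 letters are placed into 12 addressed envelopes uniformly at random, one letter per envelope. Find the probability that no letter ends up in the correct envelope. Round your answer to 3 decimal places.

0.368

This is the derangement probability: permutations of 12 with no fixed point.
D(12) = 12! · (1 − 1/1! + 1/2! − ··· + (−1)^12/12!) = 176214841.
P = 176214841/479001600 = 16019531/43545600 ≈ 0.368.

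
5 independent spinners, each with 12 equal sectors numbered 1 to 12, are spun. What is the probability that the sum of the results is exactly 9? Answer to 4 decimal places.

0.0003

There are 12^5 = 248832 equally likely outcomes.
The number of ordered 5-tuples from {1,…,12} summing to 9 is 70.
P(sum = 9) = 70/248832 = 35/124416 ≈ 0.0003.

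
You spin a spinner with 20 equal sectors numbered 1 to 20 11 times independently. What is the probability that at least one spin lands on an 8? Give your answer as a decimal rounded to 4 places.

P(no spin lands on an 8) = (19/20)^11 ≈ 0.5688.
P(at least one) = 1 − 0.5688 = 0.4312.

0.4312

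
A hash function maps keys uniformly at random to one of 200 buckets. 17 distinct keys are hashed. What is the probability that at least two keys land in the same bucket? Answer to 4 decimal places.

0.5032

It's easier to compute the probability that all 17 are distinct.
P(all distinct) = 200/200 · 199/200 · ··· · 184/200 ≈ 0.4968.
So the probability of at least one match is 1 − 0.4968 = 0.5032.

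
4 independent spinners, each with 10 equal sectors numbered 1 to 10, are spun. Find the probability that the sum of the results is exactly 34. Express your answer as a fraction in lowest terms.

21/2500

There are 10^4 = 10000 equally likely outcomes.
The number of ordered 4-tuples from {1,…,10} summing to 34 is 84.
P(sum = 34) = 84/10000 = 21/2500.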